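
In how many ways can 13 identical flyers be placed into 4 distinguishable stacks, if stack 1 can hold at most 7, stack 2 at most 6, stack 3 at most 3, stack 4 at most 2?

Without the upper bounds there are C(16,3) = 560 ways to split 13 among 4 stacks.
Subtract solutions that violate a single cap (substitute x_i' = x_i − (cap_i+1)): x_1 ≥ 8 gives C(8,3) = 56; x_2 ≥ 7 gives C(9,3) = 84; x_3 ≥ 4 gives C(12,3) = 220; x_4 ≥ 3 gives C(13,3) = 286. Together 646.
Add back pairs where two caps are both exceeded: 0 + 4 + 10 + 10 + 20 + 84 = 128.
By inclusion–exclusion the count is 560 − 646 + 128 = 42.

42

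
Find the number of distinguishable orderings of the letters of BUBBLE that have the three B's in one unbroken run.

24

Treat the 3 copies of B as a single block. The multiset to arrange is then {BBB, E, L, U}, 4 items in all.
All 4 items are distinct, so there are (4)! = 24 arrangements.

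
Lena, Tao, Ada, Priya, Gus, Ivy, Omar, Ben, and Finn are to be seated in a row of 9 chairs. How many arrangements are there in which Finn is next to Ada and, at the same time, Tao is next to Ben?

20160

Treat {Finn,Ada} as one block (2 orders) and {Tao,Ben} as another (2 orders).
That leaves 7 units to arrange: 2 × 2 × 7! = 4 × 5040 = 20160.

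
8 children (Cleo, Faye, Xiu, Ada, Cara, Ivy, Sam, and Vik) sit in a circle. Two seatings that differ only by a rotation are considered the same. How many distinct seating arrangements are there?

Fix one person's seat to break rotational symmetry; the remaining 7 people can be arranged in (7)! = 5040 ways.

5040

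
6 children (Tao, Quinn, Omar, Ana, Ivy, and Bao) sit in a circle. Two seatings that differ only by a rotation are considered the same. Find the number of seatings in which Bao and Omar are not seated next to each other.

All circular seatings of 6 people number (5)! = 120.
Those with Bao next to Omar: fuse the pair into one unit and seat 5 units around a circle — 2·(4)! = 48.
Subtracting, 120 − 48 = 72.

72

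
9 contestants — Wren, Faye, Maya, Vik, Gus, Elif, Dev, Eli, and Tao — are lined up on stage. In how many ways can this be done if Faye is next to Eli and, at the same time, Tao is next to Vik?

Treat {Faye,Eli} as one block (2 orders) and {Tao,Vik} as another (2 orders).
That leaves 7 units to arrange: 2 × 2 × 7! = 4 × 5040 = 20160.

20160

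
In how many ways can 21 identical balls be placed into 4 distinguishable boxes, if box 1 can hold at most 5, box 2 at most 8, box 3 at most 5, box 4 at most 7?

Without the upper bounds there are C(24,3) = 2024 ways to split 21 among 4 boxes.
Subtract solutions that violate a single cap (substitute x_i' = x_i − (cap_i+1)): x_1 ≥ 6 gives C(18,3) = 816; x_2 ≥ 9 gives C(15,3) = 455; x_3 ≥ 6 gives C(18,3) = 816; x_4 ≥ 8 gives C(16,3) = 560. Together 2647.
Add back pairs where two caps are both exceeded: 84 + 220 + 120 + 84 + 35 + 120 = 663.
Subtract triples: 1 + 0 + 4 + 0 = 5.
By inclusion–exclusion the count is 2024 − 2647 + 663 − 5 = 35.

35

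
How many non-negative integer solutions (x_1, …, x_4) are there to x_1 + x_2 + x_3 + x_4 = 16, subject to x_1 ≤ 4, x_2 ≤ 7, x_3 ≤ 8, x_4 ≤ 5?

By stars and bars, unrestricted non-negative solutions to x_1+…+x_4 = 16 number C(16+3,3) = 969.
Subtract solutions that violate a single cap (substitute x_i' = x_i − (cap_i+1)): x_1 ≥ 5 gives C(14,3) = 364; x_2 ≥ 8 gives C(11,3) = 165; x_3 ≥ 9 gives C(10,3) = 120; x_4 ≥ 6 gives C(13,3) = 286. Together 935.
Add back pairs where two caps are both exceeded: 20 + 10 + 56 + 0 + 10 + 4 = 100.
By inclusion–exclusion the count is 969 − 935 + 100 = 134.

134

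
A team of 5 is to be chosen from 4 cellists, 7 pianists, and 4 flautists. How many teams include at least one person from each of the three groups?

2044

Total 5-person selections from all 15: C(15,5) = 3003.
Selections missing a whole group: no cellists → C(11,5) = 462; no pianists → C(8,5) = 56; no flautists → C(11,5) = 462.
Add back selections omitting two groups (i.e. drawn from a single group): C(4,5) + C(7,5) + C(4,5) = 21.
By inclusion–exclusion: 3003 − 980 + 21 = 2044.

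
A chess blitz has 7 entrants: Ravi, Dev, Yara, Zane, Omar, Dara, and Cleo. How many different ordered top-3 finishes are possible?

210

This is an ordered selection of 3 from 7: P(7,3).
That gives 7 × 6 × 5 = 210.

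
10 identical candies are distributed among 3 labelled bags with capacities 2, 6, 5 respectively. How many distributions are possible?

9

By stars and bars, unrestricted non-negative solutions to x_1+…+x_3 = 10 number C(10+2,2) = 66.
Subtract solutions that violate a single cap (substitute x_i' = x_i − (cap_i+1)): x_1 ≥ 3 gives C(9,2) = 36; x_2 ≥ 7 gives C(5,2) = 10; x_3 ≥ 6 gives C(6,2) = 15. Together 61.
Add back pairs where two caps are both exceeded: 1 + 3 + 0 = 4.
By inclusion–exclusion the count is 66 − 61 + 4 = 9.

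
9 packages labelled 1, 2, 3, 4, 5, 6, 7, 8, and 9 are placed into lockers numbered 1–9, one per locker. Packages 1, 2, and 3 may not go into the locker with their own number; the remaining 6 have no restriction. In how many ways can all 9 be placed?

256320

Let Aᵢ (for i ∈ {1, 2, 3}) be the placements that put package i in its forbidden locker. Any j of these fix j positions, leaving (9−j)! ways to fill the rest, and there are C(3,j) ways to pick which j.
By inclusion–exclusion, the number of valid placements is Σ_{j=0}^{3} (−1)^j C(3,j)·(9−j)!.
Computing: 362880 − 120960 + 15120 − 720 = 256320.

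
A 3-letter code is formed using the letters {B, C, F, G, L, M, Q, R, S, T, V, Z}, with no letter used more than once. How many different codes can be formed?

1320

This is a permutation of 3 out of 12: P(12,3) = 12!/9!.
12 × 11 × 10 = 1320.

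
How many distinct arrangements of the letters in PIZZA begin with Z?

24

Fix Z in the first position and arrange the remaining 4 letters.
Those 4 letters are all distinct, giving (4)! = 24.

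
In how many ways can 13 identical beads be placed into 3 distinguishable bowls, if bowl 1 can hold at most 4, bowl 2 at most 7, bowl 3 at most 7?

20

Without the upper bounds there are C(15,2) = 105 ways to split 13 among 3 bowls.
Subtract solutions that violate a single cap (substitute x_i' = x_i − (cap_i+1)): x_1 ≥ 5 gives C(10,2) = 45; x_2 ≥ 8 gives C(7,2) = 21; x_3 ≥ 8 gives C(7,2) = 21. Together 87.
Add back pairs where two caps are both exceeded: 1 + 1 + 0 = 2.
By inclusion–exclusion the count is 105 − 87 + 2 = 20.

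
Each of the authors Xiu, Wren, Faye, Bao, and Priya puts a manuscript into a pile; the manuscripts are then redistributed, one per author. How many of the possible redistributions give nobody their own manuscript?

Let Aᵢ be the assignments in which author i gets their own manuscript. We want the size of the complement of A₁∪…∪A_5.
By inclusion–exclusion this is Σ_{j=0}^{5} (−1)^j C(5,j)·(5−j)!.
Computing: 120 − 120 + 60 − 20 + 5 − 1 = 44.

44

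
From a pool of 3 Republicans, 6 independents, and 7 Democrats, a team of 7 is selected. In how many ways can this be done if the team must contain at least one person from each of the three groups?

9569

With no constraint there are C(16,7) = 11440 possible selections.
Subtract selections that omit an entire group: no Republicans → C(13,7) = 1716; no independents → C(10,7) = 120; no Democrats → C(9,7) = 36.
Add back selections omitting two groups (i.e. drawn from a single group): C(3,7) + C(6,7) + C(7,7) = 1.
By inclusion–exclusion: 11440 − 1872 + 1 = 9569.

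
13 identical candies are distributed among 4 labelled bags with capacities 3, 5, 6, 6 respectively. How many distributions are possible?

Without the upper bounds there are C(16,3) = 560 ways to split 13 among 4 bags.
Subtract solutions that violate a single cap (substitute x_i' = x_i − (cap_i+1)): x_1 ≥ 4 gives C(12,3) = 220; x_2 ≥ 6 gives C(10,3) = 120; x_3 ≥ 7 gives C(9,3) = 84; x_4 ≥ 7 gives C(9,3) = 84. Together 508.
Add back pairs where two caps are both exceeded: 20 + 10 + 10 + 1 + 1 + 0 = 42.
By inclusion–exclusion the count is 560 − 508 + 42 = 94.

94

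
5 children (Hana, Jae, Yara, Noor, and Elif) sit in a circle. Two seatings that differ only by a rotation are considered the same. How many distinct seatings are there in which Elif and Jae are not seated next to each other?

Without the restriction there are (4)! = 24 seatings.
Seatings with Elif beside Jae: treat them as a block with 2 internal orders, giving 2 × (3)! = 12.
Subtracting, 24 − 12 = 12.

12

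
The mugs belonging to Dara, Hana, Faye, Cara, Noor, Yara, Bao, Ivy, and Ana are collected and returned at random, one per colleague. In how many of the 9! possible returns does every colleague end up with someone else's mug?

This is the derangement count D_9: permutations of 9 items with no fixed point.
By inclusion–exclusion this is Σ_{j=0}^{9} (−1)^j C(9,j)·(9−j)!.
Computing: 362880 − 362880 + 181440 − 60480 + 15120 − 3024 + 504 − 72 + 9 − 1 = 133496.

133496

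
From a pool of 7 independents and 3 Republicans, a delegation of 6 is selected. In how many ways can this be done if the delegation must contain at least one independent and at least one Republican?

203

Total 6-person selections from all 10: C(10,6) = 210.
Subtract selections that omit an entire group: no independents → C(3,6) = 0; no Republicans → C(7,6) = 7.
Both groups omitted at once is impossible, so 210 − 7 = 203.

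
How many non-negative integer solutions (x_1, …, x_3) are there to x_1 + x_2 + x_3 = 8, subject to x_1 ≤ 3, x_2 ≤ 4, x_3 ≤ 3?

6

By stars and bars, unrestricted non-negative solutions to x_1+…+x_3 = 8 number C(8+2,2) = 45.
Subtract solutions that violate a single cap (substitute x_i' = x_i − (cap_i+1)): x_1 ≥ 4 gives C(6,2) = 15; x_2 ≥ 5 gives C(5,2) = 10; x_3 ≥ 4 gives C(6,2) = 15. Together 40.
Add back pairs where two caps are both exceeded: 0 + 1 + 0 = 1.
By inclusion–exclusion the count is 45 − 40 + 1 = 6.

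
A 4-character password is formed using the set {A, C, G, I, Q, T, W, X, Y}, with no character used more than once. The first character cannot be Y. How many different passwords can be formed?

2688

The first character has 9−1 = 8 choices (anything except Y).
The remaining 3 characters are filled from the other 8 symbols without repetition: 8 × 7 × 6 = 336.
Total: 8 × 336 = 2688.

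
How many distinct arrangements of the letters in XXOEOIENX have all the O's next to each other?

3360

Treat the 2 copies of O as a single block. The multiset to arrange is then {OO, E, E, I, N, X, X, X}, 8 items in all.
That gives (8)!/(3!·2!) = 3360 arrangements.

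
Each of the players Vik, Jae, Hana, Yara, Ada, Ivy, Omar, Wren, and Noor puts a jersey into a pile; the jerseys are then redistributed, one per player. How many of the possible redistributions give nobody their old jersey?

Let Aᵢ be the assignments in which player i gets their old jersey. We want the size of the complement of A₁∪…∪A_9.
By inclusion–exclusion this is Σ_{j=0}^{9} (−1)^j C(9,j)·(9−j)!.
Computing: 362880 − 362880 + 181440 − 60480 + 15120 − 3024 + 504 − 72 + 9 − 1 = 133496.

133496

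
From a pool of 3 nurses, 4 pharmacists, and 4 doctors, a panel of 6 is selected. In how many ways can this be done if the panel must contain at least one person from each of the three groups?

Unrestricted: C(11,6) = 462 ways to pick any 6 of the 11.
Subtract selections that omit an entire group: no nurses → C(8,6) = 28; no pharmacists → C(7,6) = 7; no doctors → C(7,6) = 7.
Add back selections omitting two groups (i.e. drawn from a single group): C(3,6) + C(4,6) + C(4,6) = 0.
By inclusion–exclusion: 462 − 42 + 0 = 420.

420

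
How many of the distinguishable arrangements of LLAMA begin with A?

With the first slot taken by A, it remains to arrange the other 4 letters (LLMA).
Those 4 letters have L appearing twice, giving (4)!/(2!) = 12.

12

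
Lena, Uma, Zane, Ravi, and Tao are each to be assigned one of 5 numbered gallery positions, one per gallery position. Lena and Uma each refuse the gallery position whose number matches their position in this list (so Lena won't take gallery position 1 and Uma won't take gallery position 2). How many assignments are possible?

Let Aᵢ (for i ∈ {1, 2}) be the placements that put person i in their forbidden gallery position. Any j of these fix j positions, leaving (5−j)! ways to fill the rest, and there are C(2,j) ways to pick which j.
By inclusion–exclusion, the number of valid placements is Σ_{j=0}^{2} (−1)^j C(2,j)·(5−j)!.
Computing: 120 − 48 + 6 = 78.

78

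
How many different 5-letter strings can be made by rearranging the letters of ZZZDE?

20

The 5 letters of ZZZDE have repeats: Z appearing 3 times.
Dividing 5! = 120 by 3! = 6 for the repeated letters gives 20.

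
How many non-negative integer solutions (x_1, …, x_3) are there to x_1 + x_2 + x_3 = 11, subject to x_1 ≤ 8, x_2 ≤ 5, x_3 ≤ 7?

41

Without the upper bounds there are C(13,2) = 78 ways to split 11 among 3 variables.
Subtract solutions that violate a single cap (substitute x_i' = x_i − (cap_i+1)): x_1 ≥ 9 gives C(4,2) = 6; x_2 ≥ 6 gives C(7,2) = 21; x_3 ≥ 8 gives C(5,2) = 10. Together 37.
No two caps can be exceeded simultaneously, so the pair terms are all 0.
By inclusion–exclusion the count is 78 − 37 + 0 = 41.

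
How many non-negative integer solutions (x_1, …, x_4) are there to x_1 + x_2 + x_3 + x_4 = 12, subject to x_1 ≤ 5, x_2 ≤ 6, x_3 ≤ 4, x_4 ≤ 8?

180

Without the upper bounds there are C(15,3) = 455 ways to split 12 among 4 variables.
Subtract solutions that violate a single cap (substitute x_i' = x_i − (cap_i+1)): x_1 ≥ 6 gives C(9,3) = 84; x_2 ≥ 7 gives C(8,3) = 56; x_3 ≥ 5 gives C(10,3) = 120; x_4 ≥ 9 gives C(6,3) = 20. Together 280.
Add back pairs where two caps are both exceeded: 0 + 4 + 0 + 1 + 0 + 0 = 5.
By inclusion–exclusion the count is 455 − 280 + 5 = 180.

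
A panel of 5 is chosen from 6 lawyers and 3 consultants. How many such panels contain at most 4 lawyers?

120

Split by how many lawyers are chosen (0 through 4).
Sum: C(6,0)·C(3,5) + C(6,1)·C(3,4) + C(6,2)·C(3,3) + C(6,3)·C(3,2) + C(6,4)·C(3,1) = 0 + 0 + 15 + 60 + 45 = 120.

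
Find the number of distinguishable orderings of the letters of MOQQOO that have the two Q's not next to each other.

40

There are 6!/(3!·2!) = 60 arrangements of MOQQOO in total.
Arrangements with the Q's together: treat QQ as one letter, giving (5)!/(3!) = 20.
Hence 60 − 20 = 40.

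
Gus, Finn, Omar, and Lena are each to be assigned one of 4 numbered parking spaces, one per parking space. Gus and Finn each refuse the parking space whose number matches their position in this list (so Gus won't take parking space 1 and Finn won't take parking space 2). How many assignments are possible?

14

Let Aᵢ (for i ∈ {1, 2}) be the placements that put person i in their forbidden parking space. Any j of these fix j positions, leaving (4−j)! ways to fill the rest, and there are C(2,j) ways to pick which j.
By inclusion–exclusion, the number of valid placements is Σ_{j=0}^{2} (−1)^j C(2,j)·(4−j)!.
Computing: 24 − 12 + 2 = 14.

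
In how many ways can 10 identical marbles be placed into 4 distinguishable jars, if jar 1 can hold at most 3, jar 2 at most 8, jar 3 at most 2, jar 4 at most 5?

Ignoring the caps, the number of non-negative solutions to x_1+…+x_4 = 10 is C(13,3) = 286.
Subtract solutions that violate a single cap (substitute x_i' = x_i − (cap_i+1)): x_1 ≥ 4 gives C(9,3) = 84; x_2 ≥ 9 gives C(4,3) = 4; x_3 ≥ 3 gives C(10,3) = 120; x_4 ≥ 6 gives C(7,3) = 35. Together 243.
Add back pairs where two caps are both exceeded: 0 + 20 + 1 + 0 + 0 + 4 = 25.
By inclusion–exclusion the count is 286 − 243 + 25 = 68.

68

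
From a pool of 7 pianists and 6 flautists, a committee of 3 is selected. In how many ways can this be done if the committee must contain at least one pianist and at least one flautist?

With no constraint there are C(13,3) = 286 possible selections.
Selections missing a whole group: no pianists → C(6,3) = 20; no flautists → C(7,3) = 35.
Both groups omitted at once is impossible, so 286 − 55 = 231.

231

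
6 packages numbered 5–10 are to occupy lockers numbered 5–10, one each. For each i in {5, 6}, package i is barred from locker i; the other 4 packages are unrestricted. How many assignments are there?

504

Let Aᵢ (for i ∈ {5, 6}) be the placements that put package i in its forbidden locker. Any j of these fix j positions, leaving (6−j)! ways to fill the rest, and there are C(2,j) ways to pick which j.
By inclusion–exclusion, the number of valid placements is Σ_{j=0}^{2} (−1)^j C(2,j)·(6−j)!.
Computing: 720 − 240 + 24 = 504.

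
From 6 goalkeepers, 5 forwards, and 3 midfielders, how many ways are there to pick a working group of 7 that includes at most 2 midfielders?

3102

Split by how many midfielders are chosen (0 through 2).
Sum: C(3,0)·C(11,7) + C(3,1)·C(11,6) + C(3,2)·C(11,5) = 330 + 1386 + 1386 = 3102.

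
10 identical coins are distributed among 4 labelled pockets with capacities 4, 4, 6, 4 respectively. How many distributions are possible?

Ignoring the caps, the number of non-negative solutions to x_1+…+x_4 = 10 is C(13,3) = 286.
Subtract solutions that violate a single cap (substitute x_i' = x_i − (cap_i+1)): x_1 ≥ 5 gives C(8,3) = 56; x_2 ≥ 5 gives C(8,3) = 56; x_3 ≥ 7 gives C(6,3) = 20; x_4 ≥ 5 gives C(8,3) = 56. Together 188.
Add back pairs where two caps are both exceeded: 1 + 0 + 1 + 0 + 1 + 0 = 3.
By inclusion–exclusion the count is 286 − 188 + 3 = 101.

101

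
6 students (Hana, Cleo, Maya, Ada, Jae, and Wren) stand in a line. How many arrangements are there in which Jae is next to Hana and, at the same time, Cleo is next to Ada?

Treat {Jae,Hana} as one block (2 orders) and {Cleo,Ada} as another (2 orders).
That leaves 4 units to arrange: 2 × 2 × 4! = 4 × 24 = 96.

96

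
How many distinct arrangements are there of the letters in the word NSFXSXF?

Letter multiplicities in NSFXSXF: F×2, N×1, S×2, X×2.
Dividing 7! = 5040 by 2!·2!·2! = 8 for the repeated letters gives 630.

630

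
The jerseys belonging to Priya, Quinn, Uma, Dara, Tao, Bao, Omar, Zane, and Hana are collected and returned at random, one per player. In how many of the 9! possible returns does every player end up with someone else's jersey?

Let Aᵢ be the assignments in which player i gets their old jersey. We want the size of the complement of A₁∪…∪A_9.
By inclusion–exclusion this is Σ_{j=0}^{9} (−1)^j C(9,j)·(9−j)!.
Computing: 362880 − 362880 + 181440 − 60480 + 15120 − 3024 + 504 − 72 + 9 − 1 = 133496.

133496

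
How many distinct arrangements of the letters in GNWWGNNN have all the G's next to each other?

105

Treat the 2 copies of G as a single block. The multiset to arrange is then {GG, N, N, N, N, W, W}, 7 items in all.
That gives (7)!/(4!·2!) = 105 arrangements.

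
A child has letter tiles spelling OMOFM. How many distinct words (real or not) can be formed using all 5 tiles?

The 5 letters of OMOFM have repeats: M appearing twice and O appearing twice.
The number of distinct arrangements is 5!/(2!·2!) = 120/4 = 30.

30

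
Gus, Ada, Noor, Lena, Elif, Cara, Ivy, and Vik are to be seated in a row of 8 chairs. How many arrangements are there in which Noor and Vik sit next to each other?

10080

Treat {Noor, Vik} as a single unit. There are 7 units to order, and the pair itself can be ordered 2 ways.
So the count is 2·(7)! = 10080.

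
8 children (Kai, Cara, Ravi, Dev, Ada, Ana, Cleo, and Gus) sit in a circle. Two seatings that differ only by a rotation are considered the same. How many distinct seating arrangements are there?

Around a circle, 8 distinct people have 8!/8 = (7)! = 5040 rotationally distinct seatings.

5040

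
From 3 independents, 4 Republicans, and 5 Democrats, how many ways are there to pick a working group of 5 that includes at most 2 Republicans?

Split by how many Republicans are chosen (0 through 2).
Sum: C(4,0)·C(8,5) + C(4,1)·C(8,4) + C(4,2)·C(8,3) = 56 + 280 + 336 = 672.

672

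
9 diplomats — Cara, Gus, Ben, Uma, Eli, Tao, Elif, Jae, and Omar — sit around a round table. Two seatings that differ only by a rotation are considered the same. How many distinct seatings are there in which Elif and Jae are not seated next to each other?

All circular seatings of 9 people number (8)! = 40320.
Seatings with Elif beside Jae: treat them as a block with 2 internal orders, giving 2 × (7)! = 10080.
Subtracting, 40320 − 10080 = 30240.

30240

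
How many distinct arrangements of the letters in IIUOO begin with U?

6

Fix U in the first position and arrange the remaining 4 letters.
Those 4 letters have I appearing twice and O appearing twice, giving (4)!/(2!·2!) = 6.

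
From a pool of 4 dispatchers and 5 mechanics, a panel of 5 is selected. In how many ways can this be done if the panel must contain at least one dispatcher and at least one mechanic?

Total 5-person selections from all 9: C(9,5) = 126.
Subtract selections that omit an entire group: no dispatchers → C(5,5) = 1; no mechanics → C(4,5) = 0.
Both groups omitted at once is impossible, so 126 − 1 = 125.

125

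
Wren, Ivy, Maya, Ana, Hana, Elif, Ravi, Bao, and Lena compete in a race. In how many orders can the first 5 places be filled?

15120

This is an ordered selection of 5 from 9: P(9,5).
That gives 9 × 8 × 7 × 6 × 5 = 15120.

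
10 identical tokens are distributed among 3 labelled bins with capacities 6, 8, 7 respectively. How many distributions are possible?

Ignoring the caps, the number of non-negative solutions to x_1+…+x_3 = 10 is C(12,2) = 66.
Subtract solutions that violate a single cap (substitute x_i' = x_i − (cap_i+1)): x_1 ≥ 7 gives C(5,2) = 10; x_2 ≥ 9 gives C(3,2) = 3; x_3 ≥ 8 gives C(4,2) = 6. Together 19.
No two caps can be exceeded simultaneously, so the pair terms are all 0.
By inclusion–exclusion the count is 66 − 19 + 0 = 47.

47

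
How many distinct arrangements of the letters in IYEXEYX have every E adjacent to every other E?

Treat the 2 copies of E as a single block. The multiset to arrange is then {EE, I, X, X, Y, Y}, 6 items in all.
That gives (6)!/(2!·2!) = 180 arrangements.

180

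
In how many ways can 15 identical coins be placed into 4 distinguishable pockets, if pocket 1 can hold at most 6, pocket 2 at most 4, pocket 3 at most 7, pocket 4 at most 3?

Without the upper bounds there are C(18,3) = 816 ways to split 15 among 4 pockets.
Subtract solutions that violate a single cap (substitute x_i' = x_i − (cap_i+1)): x_1 ≥ 7 gives C(11,3) = 165; x_2 ≥ 5 gives C(13,3) = 286; x_3 ≥ 8 gives C(10,3) = 120; x_4 ≥ 4 gives C(14,3) = 364. Together 935.
Add back pairs where two caps are both exceeded: 20 + 1 + 35 + 10 + 84 + 20 = 170.
By inclusion–exclusion the count is 816 − 935 + 170 = 51.

51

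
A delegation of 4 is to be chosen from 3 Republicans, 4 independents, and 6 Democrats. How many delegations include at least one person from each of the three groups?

360

Unrestricted: C(13,4) = 715 ways to pick any 4 of the 13.
Selections missing a whole group: no Republicans → C(10,4) = 210; no independents → C(9,4) = 126; no Democrats → C(7,4) = 35.
Add back selections omitting two groups (i.e. drawn from a single group): C(3,4) + C(4,4) + C(6,4) = 16.
By inclusion–exclusion: 715 − 371 + 16 = 360.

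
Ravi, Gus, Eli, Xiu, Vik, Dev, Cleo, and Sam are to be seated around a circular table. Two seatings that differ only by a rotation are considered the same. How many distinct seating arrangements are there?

Around a circle, 8 distinct people have 8!/8 = (7)! = 5040 rotationally distinct seatings.

5040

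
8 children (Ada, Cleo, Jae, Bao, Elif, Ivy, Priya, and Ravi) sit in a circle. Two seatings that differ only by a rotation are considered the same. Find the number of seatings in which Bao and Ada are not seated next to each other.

All circular seatings of 8 people number (7)! = 5040.
Those with Bao next to Ada: fuse the pair into one unit and seat 7 units around a circle — 2·(6)! = 1440.
Subtracting, 5040 − 1440 = 3600.

3600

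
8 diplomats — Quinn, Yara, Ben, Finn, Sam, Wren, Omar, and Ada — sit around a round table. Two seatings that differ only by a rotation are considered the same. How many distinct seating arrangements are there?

Seat Quinn anywhere (absorbing the rotational symmetry), then permute the other 7: (7)! = 5040.

5040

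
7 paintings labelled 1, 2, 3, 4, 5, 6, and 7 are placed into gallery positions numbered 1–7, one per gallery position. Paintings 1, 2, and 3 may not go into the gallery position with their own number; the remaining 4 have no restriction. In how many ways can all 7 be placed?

3216

Let Aᵢ (for i ∈ {1, 2, 3}) be the placements that put painting i in its forbidden gallery position. Any j of these fix j positions, leaving (7−j)! ways to fill the rest, and there are C(3,j) ways to pick which j.
By inclusion–exclusion, the number of valid placements is Σ_{j=0}^{3} (−1)^j C(3,j)·(7−j)!.
Computing: 5040 − 2160 + 360 − 24 = 3216.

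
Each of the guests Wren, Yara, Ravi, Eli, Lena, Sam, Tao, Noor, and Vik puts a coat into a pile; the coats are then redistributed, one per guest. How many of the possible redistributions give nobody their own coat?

133496

Let Aᵢ be the assignments in which guest i gets their own coat. We want the size of the complement of A₁∪…∪A_9.
By inclusion–exclusion this is Σ_{j=0}^{9} (−1)^j C(9,j)·(9−j)!.
Computing: 362880 − 362880 + 181440 − 60480 + 15120 − 3024 + 504 − 72 + 9 − 1 = 133496.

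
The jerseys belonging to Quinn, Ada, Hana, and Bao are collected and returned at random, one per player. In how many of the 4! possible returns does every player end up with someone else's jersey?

Let Aᵢ be the assignments in which player i gets their old jersey. We want the size of the complement of A₁∪…∪A_4.
By inclusion–exclusion this is Σ_{j=0}^{4} (−1)^j C(4,j)·(4−j)!.
Computing: 24 − 24 + 12 − 4 + 1 = 9.

9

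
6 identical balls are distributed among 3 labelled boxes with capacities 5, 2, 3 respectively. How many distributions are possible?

11

By stars and bars, unrestricted non-negative solutions to x_1+…+x_3 = 6 number C(6+2,2) = 28.
Subtract solutions that violate a single cap (substitute x_i' = x_i − (cap_i+1)): x_1 ≥ 6 gives C(2,2) = 1; x_2 ≥ 3 gives C(5,2) = 10; x_3 ≥ 4 gives C(4,2) = 6. Together 17.
No two caps can be exceeded simultaneously, so the pair terms are all 0.
By inclusion–exclusion the count is 28 − 17 + 0 = 11.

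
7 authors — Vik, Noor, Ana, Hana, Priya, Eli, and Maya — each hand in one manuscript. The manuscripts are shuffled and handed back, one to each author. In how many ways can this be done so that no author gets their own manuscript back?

1854

Let Aᵢ be the assignments in which author i gets their own manuscript. We want the size of the complement of A₁∪…∪A_7.
By inclusion–exclusion this is Σ_{j=0}^{7} (−1)^j C(7,j)·(7−j)!.
Computing: 5040 − 5040 + 2520 − 840 + 210 − 42 + 7 − 1 = 1854.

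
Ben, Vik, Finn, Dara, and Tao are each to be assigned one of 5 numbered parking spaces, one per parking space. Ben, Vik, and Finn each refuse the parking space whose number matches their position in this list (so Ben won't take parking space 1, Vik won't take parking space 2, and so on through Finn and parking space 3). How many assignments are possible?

Let Aᵢ (for i ∈ {1, 2, 3}) be the placements that put person i in their forbidden parking space. Any j of these fix j positions, leaving (5−j)! ways to fill the rest, and there are C(3,j) ways to pick which j.
By inclusion–exclusion, the number of valid placements is Σ_{j=0}^{3} (−1)^j C(3,j)·(5−j)!.
Computing: 120 − 72 + 18 − 2 = 64.

64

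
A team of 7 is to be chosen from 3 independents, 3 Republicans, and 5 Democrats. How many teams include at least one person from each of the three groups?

Unrestricted: C(11,7) = 330 ways to pick any 7 of the 11.
Selections missing a whole group: no independents → C(8,7) = 8; no Republicans → C(8,7) = 8; no Democrats → C(6,7) = 0.
Add back selections omitting two groups (i.e. drawn from a single group): C(3,7) + C(3,7) + C(5,7) = 0.
By inclusion–exclusion: 330 − 16 + 0 = 314.

314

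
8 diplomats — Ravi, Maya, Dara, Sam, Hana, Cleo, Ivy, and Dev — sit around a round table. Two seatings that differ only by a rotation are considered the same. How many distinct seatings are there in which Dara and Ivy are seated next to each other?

Treat {Dara, Ivy} as one unit (2 internal orders) and seat the resulting 7 units around the table: (6)! circular arrangements.
So 2 × (6)! = 2 × 720 = 1440.

1440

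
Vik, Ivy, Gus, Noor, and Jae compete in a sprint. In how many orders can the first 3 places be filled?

This is an ordered selection of 3 from 5: P(5,3).
That gives 5 × 4 × 3 = 60.

60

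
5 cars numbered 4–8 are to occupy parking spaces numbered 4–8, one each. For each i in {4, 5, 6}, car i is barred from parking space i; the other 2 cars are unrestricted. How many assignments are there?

64

Let Aᵢ (for i ∈ {4, 5, 6}) be the placements that put car i in its forbidden parking space. Any j of these fix j positions, leaving (5−j)! ways to fill the rest, and there are C(3,j) ways to pick which j.
By inclusion–exclusion, the number of valid placements is Σ_{j=0}^{3} (−1)^j C(3,j)·(5−j)!.
Computing: 120 − 72 + 18 − 2 = 64.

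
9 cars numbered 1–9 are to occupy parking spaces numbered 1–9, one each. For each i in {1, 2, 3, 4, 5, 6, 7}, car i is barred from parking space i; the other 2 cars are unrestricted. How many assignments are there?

Let Aᵢ (for 1 ≤ i ≤ 7) be the placements that put car i in its forbidden parking space. Any j of these fix j positions, leaving (9−j)! ways to fill the rest, and there are C(7,j) ways to pick which j.
By inclusion–exclusion, the number of valid placements is Σ_{j=0}^{7} (−1)^j C(7,j)·(9−j)!.
Computing: 362880 − 282240 + 105840 − 25200 + 4200 − 504 + 42 − 2 = 165016.

165016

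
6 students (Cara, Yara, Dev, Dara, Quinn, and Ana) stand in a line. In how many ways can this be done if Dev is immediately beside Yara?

240

Glue Dev and Yara into one block (2 internal orders), leaving 5 units to arrange in a row.
So the count is 2·(5)! = 240.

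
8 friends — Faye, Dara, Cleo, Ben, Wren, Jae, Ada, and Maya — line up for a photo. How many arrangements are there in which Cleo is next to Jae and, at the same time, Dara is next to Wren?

Treat {Cleo,Jae} as one block (2 orders) and {Dara,Wren} as another (2 orders).
That leaves 6 units to arrange: 2 × 2 × 6! = 4 × 720 = 2880.

2880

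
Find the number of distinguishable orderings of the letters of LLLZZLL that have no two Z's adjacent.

There are 7!/(5!·2!) = 21 arrangements of LLLZZLL in total.
If the two Z's are adjacent, glue them into one block, leaving 6 items to arrange: (6)!/(5!) = 6 ways.
Subtracting, 21 − 6 = 15 arrangements keep the Z's apart.

15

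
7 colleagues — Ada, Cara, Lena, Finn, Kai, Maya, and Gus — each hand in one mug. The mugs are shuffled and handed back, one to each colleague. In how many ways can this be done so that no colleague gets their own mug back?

1854

Count assignments avoiding every fixed point. For any j of the 7 colleagues fixed to their own mug, the other 7−j can be arranged in (7−j)! ways.
By inclusion–exclusion this is Σ_{j=0}^{7} (−1)^j C(7,j)·(7−j)!.
Computing: 5040 − 5040 + 2520 − 840 + 210 − 42 + 7 − 1 = 1854.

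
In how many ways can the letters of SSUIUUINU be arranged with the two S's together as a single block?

840

Treat the 2 copies of S as a single block. The multiset to arrange is then {SS, I, I, N, U, U, U, U}, 8 items in all.
That gives (8)!/(4!·2!) = 840 arrangements.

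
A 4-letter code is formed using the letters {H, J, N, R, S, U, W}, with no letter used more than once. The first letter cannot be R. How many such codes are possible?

720

The first letter has 7−1 = 6 choices (anything except R).
The remaining 3 letters are filled from the other 6 symbols without repetition: 6 × 5 × 4 = 120.
Total: 6 × 120 = 720.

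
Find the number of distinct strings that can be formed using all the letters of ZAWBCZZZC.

7560

ZAWBCZZZC has 9 letters with C appearing twice and Z appearing 4 times.
Dividing 9! = 362880 by 4!·2! = 48 for the repeated letters gives 7560.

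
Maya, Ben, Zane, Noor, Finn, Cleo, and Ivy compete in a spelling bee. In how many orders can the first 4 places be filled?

There are 7 choices for 1st place, 6 for 2nd, and so on down to 4 for position 4.
That gives 7 × 6 × 5 × 4 = 840.

840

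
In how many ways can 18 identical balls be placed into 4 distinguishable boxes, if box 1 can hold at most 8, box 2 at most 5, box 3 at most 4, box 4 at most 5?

35

Without the upper bounds there are C(21,3) = 1330 ways to split 18 among 4 boxes.
Subtract solutions that violate a single cap (substitute x_i' = x_i − (cap_i+1)): x_1 ≥ 9 gives C(12,3) = 220; x_2 ≥ 6 gives C(15,3) = 455; x_3 ≥ 5 gives C(16,3) = 560; x_4 ≥ 6 gives C(15,3) = 455. Together 1690.
Add back pairs where two caps are both exceeded: 20 + 35 + 20 + 120 + 84 + 120 = 399.
Subtract triples: 0 + 0 + 0 + 4 = 4.
By inclusion–exclusion the count is 1330 − 1690 + 399 − 4 = 35.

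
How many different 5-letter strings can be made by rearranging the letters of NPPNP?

The 5 letters of NPPNP have repeats: N appearing twice and P appearing 3 times.
The number of distinct arrangements is 5!/(3!·2!) = 120/12 = 10.

10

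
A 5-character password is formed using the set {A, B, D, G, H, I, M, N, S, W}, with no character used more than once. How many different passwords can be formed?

With no repetition, fill the 5 characters in order: 10 choices, then 9, down to 6.
10 × 9 × 8 × 7 × 6 = 30240.

30240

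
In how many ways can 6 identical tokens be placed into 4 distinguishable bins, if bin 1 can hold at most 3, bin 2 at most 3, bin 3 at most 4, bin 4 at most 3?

50

By stars and bars, unrestricted non-negative solutions to x_1+…+x_4 = 6 number C(6+3,3) = 84.
Subtract solutions that violate a single cap (substitute x_i' = x_i − (cap_i+1)): x_1 ≥ 4 gives C(5,3) = 10; x_2 ≥ 4 gives C(5,3) = 10; x_3 ≥ 5 gives C(4,3) = 4; x_4 ≥ 4 gives C(5,3) = 10. Together 34.
No two caps can be exceeded simultaneously, so the pair terms are all 0.
By inclusion–exclusion the count is 84 − 34 + 0 = 50.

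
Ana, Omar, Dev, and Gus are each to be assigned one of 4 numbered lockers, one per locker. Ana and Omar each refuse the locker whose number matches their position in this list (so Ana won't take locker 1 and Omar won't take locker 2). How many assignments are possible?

Let Aᵢ (for i ∈ {1, 2}) be the placements that put person i in their forbidden locker. Any j of these fix j positions, leaving (4−j)! ways to fill the rest, and there are C(2,j) ways to pick which j.
By inclusion–exclusion, the number of valid placements is Σ_{j=0}^{2} (−1)^j C(2,j)·(4−j)!.
Computing: 24 − 12 + 2 = 14.

14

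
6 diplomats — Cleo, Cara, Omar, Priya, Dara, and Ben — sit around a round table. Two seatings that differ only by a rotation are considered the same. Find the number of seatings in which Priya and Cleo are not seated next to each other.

72

All circular seatings of 6 people number (5)! = 120.
Seatings with Priya beside Cleo: treat them as a block with 2 internal orders, giving 2 × (4)! = 48.
Subtracting, 120 − 48 = 72.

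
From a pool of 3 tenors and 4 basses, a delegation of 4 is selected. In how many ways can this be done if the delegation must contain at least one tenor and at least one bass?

34

Unrestricted: C(7,4) = 35 ways to pick any 4 of the 7.
Subtract selections that omit an entire group: no tenors → C(4,4) = 1; no basses → C(3,4) = 0.
Both groups omitted at once is impossible, so 35 − 1 = 34.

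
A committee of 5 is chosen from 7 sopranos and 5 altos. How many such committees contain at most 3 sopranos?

596

Split by how many sopranos are chosen (0 through 3).
Sum: C(7,0)·C(5,5) + C(7,1)·C(5,4) + C(7,2)·C(5,3) + C(7,3)·C(5,2) = 1 + 35 + 210 + 350 = 596.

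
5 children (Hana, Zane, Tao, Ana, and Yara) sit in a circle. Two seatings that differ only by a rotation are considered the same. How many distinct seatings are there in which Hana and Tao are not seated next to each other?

12

Without the restriction there are (4)! = 24 seatings.
Those with Hana next to Tao: fuse the pair into one unit and seat 4 units around a circle — 2·(3)! = 12.
Subtracting, 24 − 12 = 12.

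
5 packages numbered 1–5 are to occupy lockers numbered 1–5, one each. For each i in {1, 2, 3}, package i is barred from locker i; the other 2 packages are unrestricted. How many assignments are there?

Let Aᵢ (for i ∈ {1, 2, 3}) be the placements that put package i in its forbidden locker. Any j of these fix j positions, leaving (5−j)! ways to fill the rest, and there are C(3,j) ways to pick which j.
By inclusion–exclusion, the number of valid placements is Σ_{j=0}^{3} (−1)^j C(3,j)·(5−j)!.
Computing: 120 − 72 + 18 − 2 = 64.

64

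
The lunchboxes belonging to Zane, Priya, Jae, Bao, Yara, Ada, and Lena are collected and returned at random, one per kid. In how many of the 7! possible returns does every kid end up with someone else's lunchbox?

This is the derangement count D_7: permutations of 7 items with no fixed point.
By inclusion–exclusion this is Σ_{j=0}^{7} (−1)^j C(7,j)·(7−j)!.
Computing: 5040 − 5040 + 2520 − 840 + 210 − 42 + 7 − 1 = 1854.

1854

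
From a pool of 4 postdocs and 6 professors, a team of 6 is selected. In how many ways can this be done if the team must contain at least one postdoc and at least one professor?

With no constraint there are C(10,6) = 210 possible selections.
Subtract selections that omit an entire group: no postdocs → C(6,6) = 1; no professors → C(4,6) = 0.
Both groups omitted at once is impossible, so 210 − 1 = 209.

209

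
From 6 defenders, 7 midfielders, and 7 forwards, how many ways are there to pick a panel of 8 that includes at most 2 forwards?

49335

Split by how many forwards are chosen (0 through 2).
Sum: C(7,0)·C(13,8) + C(7,1)·C(13,7) + C(7,2)·C(13,6) = 1287 + 12012 + 36036 = 49335.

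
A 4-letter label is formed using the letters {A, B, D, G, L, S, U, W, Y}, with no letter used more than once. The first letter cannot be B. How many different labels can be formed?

2688

The first letter has 9−1 = 8 choices (anything except B).
The remaining 3 letters are filled from the other 8 symbols without repetition: 8 × 7 × 6 = 336.
Total: 8 × 336 = 2688.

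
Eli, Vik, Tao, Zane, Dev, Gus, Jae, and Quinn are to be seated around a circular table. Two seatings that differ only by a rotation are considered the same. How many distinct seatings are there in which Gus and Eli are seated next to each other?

1440

Treat {Gus, Eli} as one unit (2 internal orders) and seat the resulting 7 units around the table: (6)! circular arrangements.
So 2 × (6)! = 2 × 720 = 1440.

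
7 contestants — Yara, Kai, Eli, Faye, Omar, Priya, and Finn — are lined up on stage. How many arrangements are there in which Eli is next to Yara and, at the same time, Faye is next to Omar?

Treat {Eli,Yara} as one block (2 orders) and {Faye,Omar} as another (2 orders).
That leaves 5 units to arrange: 2 × 2 × 5! = 4 × 120 = 480.

480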